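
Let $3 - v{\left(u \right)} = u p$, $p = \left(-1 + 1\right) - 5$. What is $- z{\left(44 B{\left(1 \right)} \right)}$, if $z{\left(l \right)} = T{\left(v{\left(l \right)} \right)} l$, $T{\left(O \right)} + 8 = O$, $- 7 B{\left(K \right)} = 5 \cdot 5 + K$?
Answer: $- \frac{6583720}{49} \approx -1.3436 \cdot 10^{5}$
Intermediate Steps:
$B{\left(K \right)} = - \frac{25}{7} - \frac{K}{7}$ ($B{\left(K \right)} = - \frac{5 \cdot 5 + K}{7} = - \frac{25 + K}{7} = - \frac{25}{7} - \frac{K}{7}$)
$p = -5$ ($p = 0 - 5 = -5$)
$v{\left(u \right)} = 3 + 5 u$ ($v{\left(u \right)} = 3 - u \left(-5\right) = 3 - - 5 u = 3 + 5 u$)
$T{\left(O \right)} = -8 + O$
$z{\left(l \right)} = l \left(-5 + 5 l\right)$ ($z{\left(l \right)} = \left(-8 + \left(3 + 5 l\right)\right) l = \left(-5 + 5 l\right) l = l \left(-5 + 5 l\right)$)
$- z{\left(44 B{\left(1 \right)} \right)} = - 5 \cdot 44 \left(- \frac{25}{7} - \frac{1}{7}\right) \left(-1 + 44 \left(- \frac{25}{7} - \frac{1}{7}\right)\right) = - 5 \cdot 44 \left(- \frac{26}{7}\right) \left(-1 + 44 \left(- \frac{26}{7}\right)\right) = - \frac{5 \left(-1144\right) \left(-1 - \frac{1144}{7}\right)}{7} = - \frac{5 \left(-1144\right) \left(-1151\right)}{7 \cdot 7} = \left(-1\right) \frac{6583720}{49} = - \frac{6583720}{49}$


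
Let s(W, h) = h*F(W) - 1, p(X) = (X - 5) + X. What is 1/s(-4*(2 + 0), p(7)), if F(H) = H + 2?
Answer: -1/55 ≈ -0.018182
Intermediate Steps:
p(X) = -5 + 2*X (p(X) = (-5 + X) + X = -5 + 2*X)
F(H) = 2 + H
s(W, h) = -1 + h*(2 + W) (s(W, h) = h*(2 + W) - 1 = -1 + h*(2 + W))
1/s(-4*(2 + 0), p(7)) = 1/(-1 + (-5 + 2*7)*(2 - 4*(2 + 0))) = 1/(-1 + (-5 + 14)*(2 - 4*2)) = 1/(-1 + 9*(2 - 8)) = 1/(-1 + 9*(-6)) = 1/(-1 - 54) = 1/(-55) = -1/55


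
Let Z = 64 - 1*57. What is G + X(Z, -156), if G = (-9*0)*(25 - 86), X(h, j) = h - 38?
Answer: -31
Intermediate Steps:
Z = 7 (Z = 64 - 57 = 7)
X(h, j) = -38 + h
G = 0 (G = 0*(-61) = 0)
G + X(Z, -156) = 0 + (-38 + 7) = 0 - 31 = -31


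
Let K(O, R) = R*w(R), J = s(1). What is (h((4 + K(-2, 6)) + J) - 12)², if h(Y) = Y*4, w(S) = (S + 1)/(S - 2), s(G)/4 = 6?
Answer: 20164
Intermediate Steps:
s(G) = 24 (s(G) = 4*6 = 24)
w(S) = (1 + S)/(-2 + S)
J = 24
K(O, R) = R*(1 + R)/(-2 + R) (K(O, R) = R*((1 + R)/(-2 + R)) = R*(1 + R)/(-2 + R))
h(Y) = 4*Y
(h((4 + K(-2, 6)) + J) - 12)² = (4*((4 + 6*(1 + 6)/(-2 + 6)) + 24) - 12)² = (4*((4 + 6*7/4) + 24) - 12)² = (4*((4 + 6*(¼)*7) + 24) - 12)² = (4*((4 + 21/2) + 24) - 12)² = (4*(29/2 + 24) - 12)² = (4*(77/2) - 12)² = (154 - 12)² = 142² = 20164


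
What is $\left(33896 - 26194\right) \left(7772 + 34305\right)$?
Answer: $324077054$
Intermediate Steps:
$\left(33896 - 26194\right) \left(7772 + 34305\right) = \left(33896 - 26194\right) 42077 = 7702 \cdot 42077 = 324077054$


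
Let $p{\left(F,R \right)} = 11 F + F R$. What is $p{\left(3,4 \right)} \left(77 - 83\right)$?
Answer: $-270$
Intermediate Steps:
$p{\left(3,4 \right)} \left(77 - 83\right) = 3 \left(11 + 4\right) \left(77 - 83\right) = 3 \cdot 15 \left(-6\right) = 45 \left(-6\right) = -270$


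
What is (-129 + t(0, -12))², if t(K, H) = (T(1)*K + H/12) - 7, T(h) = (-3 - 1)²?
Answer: 18769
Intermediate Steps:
T(h) = 16 (T(h) = (-4)² = 16)
t(K, H) = -7 + 16*K + H/12 (t(K, H) = (16*K + H/12) - 7 = -7 + 16*K + H/12)
(-129 + t(0, -12))² = (-129 + (-7 + 16*0 + (1/12)*(-12)))² = (-129 + (-7 + 0 - 1))² = (-129 - 8)² = (-137)² = 18769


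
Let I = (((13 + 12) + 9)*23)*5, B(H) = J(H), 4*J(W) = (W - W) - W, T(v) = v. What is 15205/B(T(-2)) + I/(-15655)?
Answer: 95212928/3131 ≈ 30410.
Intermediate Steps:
J(W) = -W/4 (J(W) = ((W - W) - W)/4 = (0 - W)/4 = (-W)/4 = -W/4)
B(H) = -H/4
I = 3910 (I = ((25 + 9)*23)*5 = (34*23)*5 = 782*5 = 3910)
15205/B(T(-2)) + I/(-15655) = 15205/((-¼*(-2))) + 3910/(-15655) = 15205/(½) + 3910*(-1/15655) = 15205*2 - 782/3131 = 30410 - 782/3131 = 95212928/3131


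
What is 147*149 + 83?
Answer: 21986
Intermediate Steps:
147*149 + 83 = 21903 + 83 = 21986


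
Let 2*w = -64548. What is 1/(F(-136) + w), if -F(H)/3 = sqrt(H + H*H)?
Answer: -1793/57858102 + sqrt(510)/57858102 ≈ -3.0599e-5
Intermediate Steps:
F(H) = -3*sqrt(H + H**2) (F(H) = -3*sqrt(H + H*H) = -3*sqrt(H + H**2))
w = -32274 (w = (1/2)*(-64548) = -32274)
1/(F(-136) + w) = 1/(-3*6*sqrt(510) - 32274) = 1/(-18*sqrt(510) - 32274) = 1/(-32274 - 18*sqrt(510))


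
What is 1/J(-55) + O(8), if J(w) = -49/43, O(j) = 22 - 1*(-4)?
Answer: 1231/49 ≈ 25.122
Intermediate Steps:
O(j) = 26 (O(j) = 22 + 4 = 26)
J(w) = -49/43 (J(w) = -49*1/43 = -49/43)
1/J(-55) + O(8) = 1/(-49/43) + 26 = -43/49 + 26 = 1231/49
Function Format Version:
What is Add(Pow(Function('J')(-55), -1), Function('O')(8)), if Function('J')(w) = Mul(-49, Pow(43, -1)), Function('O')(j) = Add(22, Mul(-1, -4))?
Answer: Rational(1231, 49) ≈ 25.122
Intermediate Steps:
Function('O')(j) = 26 (Function('O')(j) = Add(22, 4) = 26)
Function('J')(w) = Rational(-49, 43) (Function('J')(w) = Mul(-49, Rational(1, 43)) = Rational(-49, 43))
Add(Pow(Function('J')(-55), -1), Function('O')(8)) = Add(Pow(Rational(-49, 43), -1), 26) = Add(Rational(-43, 49), 26) = Rational(1231, 49)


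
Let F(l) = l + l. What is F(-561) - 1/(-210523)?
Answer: -236206805/210523 ≈ -1122.0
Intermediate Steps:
F(l) = 2*l
F(-561) - 1/(-210523) = 2*(-561) - 1/(-210523) = -1122 - 1*(-1/210523) = -1122 + 1/210523 = -236206805/210523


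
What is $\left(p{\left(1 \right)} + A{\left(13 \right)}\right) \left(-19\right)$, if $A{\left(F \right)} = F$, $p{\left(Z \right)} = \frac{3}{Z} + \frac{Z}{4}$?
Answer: $- \frac{1235}{4} \approx -308.75$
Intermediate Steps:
$p{\left(Z \right)} = \frac{3}{Z} + \frac{Z}{4}$ ($p{\left(Z \right)} = \frac{3}{Z} + Z \frac{1}{4} = \frac{3}{Z} + \frac{Z}{4}$)
$\left(p{\left(1 \right)} + A{\left(13 \right)}\right) \left(-19\right) = \left(\left(\frac{3}{1} + \frac{1}{4} \cdot 1\right) + 13\right) \left(-19\right) = \left(\left(3 \cdot 1 + \frac{1}{4}\right) + 13\right) \left(-19\right) = \left(\left(3 + \frac{1}{4}\right) + 13\right) \left(-19\right) = \left(\frac{13}{4} + 13\right) \left(-19\right) = \frac{65}{4} \left(-19\right) = - \frac{1235}{4}$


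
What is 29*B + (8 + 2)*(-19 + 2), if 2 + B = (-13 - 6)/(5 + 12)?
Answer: -4427/17 ≈ -260.41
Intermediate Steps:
B = -53/17 (B = -2 + (-13 - 6)/(5 + 12) = -2 - 19/17 = -53/17 ≈ -3.1176)
29*B + (8 + 2)*(-19 + 2) = 29*(-53/17) + (8 + 2)*(-19 + 2) = -1537/17 + 10*(-17) = -1537/17 - 170 = -4427/17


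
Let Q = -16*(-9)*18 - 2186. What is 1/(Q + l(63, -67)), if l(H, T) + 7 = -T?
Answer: 1/466 ≈ 0.0021459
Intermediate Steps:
l(H, T) = -7 - T
Q = 406 (Q = 144*18 - 2186 = 2592 - 2186 = 406)
1/(Q + l(63, -67)) = 1/(406 + (-7 - 1*(-67))) = 1/(406 + (-7 + 67)) = 1/(406 + 60) = 1/466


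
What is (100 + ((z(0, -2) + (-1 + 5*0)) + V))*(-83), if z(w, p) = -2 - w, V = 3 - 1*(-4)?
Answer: -8632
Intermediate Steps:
V = 7 (V = 3 + 4 = 7)
(100 + ((z(0, -2) + (-1 + 5*0)) + V))*(-83) = (100 + (((-2 - 1*0) + (-1 + 5*0)) + 7))*(-83) = (100 + (((-2 + 0) + (-1 + 0)) + 7))*(-83) = (100 + ((-2 - 1) + 7))*(-83) = (100 + (-3 + 7))*(-83) = (100 + 4)*(-83) = 104*(-83) = -8632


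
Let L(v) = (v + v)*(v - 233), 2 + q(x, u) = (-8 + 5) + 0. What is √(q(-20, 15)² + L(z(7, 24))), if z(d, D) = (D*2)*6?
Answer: √31705 ≈ 178.06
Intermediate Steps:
q(x, u) = -5 (q(x, u) = -2 + ((-8 + 5) + 0) = -2 + (-3 + 0) = -2 - 3 = -5)
z(d, D) = 12*D (z(d, D) = (2*D)*6 = 12*D)
L(v) = 2*v*(-233 + v) (L(v) = (2*v)*(-233 + v) = 2*v*(-233 + v))
√(q(-20, 15)² + L(z(7, 24))) = √((-5)² + 2*(12*24)*(-233 + 12*24)) = √(25 + 2*288*(-233 + 288)) = √(25 + 2*288*55) = √(25 + 31680) = √31705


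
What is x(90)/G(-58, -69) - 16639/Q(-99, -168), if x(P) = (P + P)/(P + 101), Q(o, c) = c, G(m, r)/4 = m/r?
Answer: 13203463/132936 ≈ 99.322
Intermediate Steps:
G(m, r) = 4*m/r (G(m, r) = 4*(m/r) = 4*m/r)
x(P) = 2*P/(101 + P) (x(P) = (2*P)/(101 + P) = 2*P/(101 + P))
x(90)/G(-58, -69) - 16639/Q(-99, -168) = (2*90/(101 + 90))/((4*(-58)/(-69))) - 16639/(-168) = (2*90/191)/((4*(-58)*(-1/69))) - 16639*(-1/168) = (2*90*(1/191))/(232/69) + 2377/24 = (180/191)*(69/232) + 2377/24 = 3105/11078 + 2377/24 = 13203463/132936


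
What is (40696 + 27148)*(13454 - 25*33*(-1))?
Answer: 968744476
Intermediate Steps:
(40696 + 27148)*(13454 - 25*33*(-1)) = 67844*(13454 - 825*(-1)) = 67844*(13454 + 825) = 67844*14279 = 968744476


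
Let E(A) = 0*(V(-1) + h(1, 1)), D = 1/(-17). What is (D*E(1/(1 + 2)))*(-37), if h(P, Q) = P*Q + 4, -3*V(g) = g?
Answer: 0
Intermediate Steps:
V(g) = -g/3
h(P, Q) = 4 + P*Q
D = -1/17 ≈ -0.058824
E(A) = 0 (E(A) = 0*(-⅓*(-1) + (4 + 1*1)) = 0*(⅓ + (4 + 1)) = 0*(⅓ + 5) = 0*(16/3) = 0)
(D*E(1/(1 + 2)))*(-37) = -1/17*0*(-37) = 0*(-37) = 0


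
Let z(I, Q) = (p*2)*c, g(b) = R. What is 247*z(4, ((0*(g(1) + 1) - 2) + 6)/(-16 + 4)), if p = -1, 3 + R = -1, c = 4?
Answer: -1976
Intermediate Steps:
R = -4 (R = -3 - 1 = -4)
g(b) = -4
z(I, Q) = -8 (z(I, Q) = -1*2*4 = -2*4 = -8)
247*z(4, ((0*(g(1) + 1) - 2) + 6)/(-16 + 4)) = 247*(-8) = -1976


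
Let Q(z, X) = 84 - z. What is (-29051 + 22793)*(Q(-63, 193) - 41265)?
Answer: 257316444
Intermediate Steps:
(-29051 + 22793)*(Q(-63, 193) - 41265) = (-29051 + 22793)*((84 - 1*(-63)) - 41265) = -6258*((84 + 63) - 41265) = -6258*(147 - 41265) = -6258*(-41118) = 257316444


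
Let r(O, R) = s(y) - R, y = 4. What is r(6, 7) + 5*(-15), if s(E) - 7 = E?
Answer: -71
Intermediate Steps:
s(E) = 7 + E
r(O, R) = 11 - R (r(O, R) = (7 + 4) - R = 11 - R)
r(6, 7) + 5*(-15) = (11 - 1*7) + 5*(-15) = (11 - 7) - 75 = 4 - 75 = -71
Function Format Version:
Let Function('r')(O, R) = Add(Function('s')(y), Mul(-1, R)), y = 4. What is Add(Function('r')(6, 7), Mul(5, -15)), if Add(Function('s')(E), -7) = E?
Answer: -71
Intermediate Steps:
Function('s')(E) = Add(7, E)
Function('r')(O, R) = Add(11, Mul(-1, R)) (Function('r')(O, R) = Add(Add(7, 4), Mul(-1, R)) = Add(11, Mul(-1, R)))
Add(Function('r')(6, 7), Mul(5, -15)) = Add(Add(11, Mul(-1, 7)), Mul(5, -15)) = Add(Add(11, -7), -75) = Add(4, -75) = -71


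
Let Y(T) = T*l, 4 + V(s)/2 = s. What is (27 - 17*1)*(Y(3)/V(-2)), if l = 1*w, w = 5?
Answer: -25/2 ≈ -12.500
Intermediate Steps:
l = 5 (l = 1*5 = 5)
V(s) = -8 + 2*s
Y(T) = 5*T (Y(T) = T*5 = 5*T)
(27 - 17*1)*(Y(3)/V(-2)) = (27 - 17*1)*((5*3)/(-8 + 2*(-2))) = (27 - 17)*(15/(-8 - 4)) = 10*(15/(-12)) = 10*(15*(-1/12)) = 10*(-5/4) = -25/2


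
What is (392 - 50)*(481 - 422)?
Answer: 20178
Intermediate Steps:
(392 - 50)*(481 - 422) = 342*59 = 20178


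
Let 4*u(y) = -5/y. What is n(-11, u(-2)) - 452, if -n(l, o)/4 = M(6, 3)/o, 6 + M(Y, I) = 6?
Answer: -452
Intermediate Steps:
u(y) = -5/(4*y) (u(y) = (-5/y)/4 = -5/(4*y))
M(Y, I) = 0 (M(Y, I) = -6 + 6 = 0)
n(l, o) = 0 (n(l, o) = -0/o = -4*0 = 0)
n(-11, u(-2)) - 452 = 0 - 452 = -452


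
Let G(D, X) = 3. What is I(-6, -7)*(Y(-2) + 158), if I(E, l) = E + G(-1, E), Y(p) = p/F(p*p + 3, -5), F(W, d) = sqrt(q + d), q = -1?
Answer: -474 - I*sqrt(6) ≈ -474.0 - 2.4495*I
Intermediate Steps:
F(W, d) = sqrt(-1 + d)
Y(p) = -I*p*sqrt(6)/6 (Y(p) = p/(sqrt(-1 - 5)) = p/(sqrt(-6)) = p/((I*sqrt(6))) = p*(-I*sqrt(6)/6) = -I*p*sqrt(6)/6)
I(E, l) = 3 + E (I(E, l) = E + 3 = 3 + E)
I(-6, -7)*(Y(-2) + 158) = (3 - 6)*(-1/6*I*(-2)*sqrt(6) + 158) = -3*(I*sqrt(6)/3 + 158) = -3*(158 + I*sqrt(6)/3) = -474 - I*sqrt(6)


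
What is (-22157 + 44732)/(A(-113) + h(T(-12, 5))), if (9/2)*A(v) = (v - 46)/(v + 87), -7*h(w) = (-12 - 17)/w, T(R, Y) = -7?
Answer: 43140825/1466 ≈ 29428.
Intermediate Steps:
h(w) = 29/(7*w) (h(w) = -(-12 - 17)/(7*w) = -(-29)/(7*w) = 29/(7*w))
A(v) = 2*(-46 + v)/(9*(87 + v)) (A(v) = 2*((v - 46)/(v + 87))/9 = 2*((-46 + v)/(87 + v))/9 = 2*(-46 + v)/(9*(87 + v)))
(-22157 + 44732)/(A(-113) + h(T(-12, 5))) = (-22157 + 44732)/(2*(-46 - 113)/(9*(87 - 113)) + (29/7)/(-7)) = 22575/((2/9)*(-159)/(-26) + (29/7)*(-1/7)) = 22575/((2/9)*(-1/26)*(-159) - 29/49) = 22575/(53/39 - 29/49) = 22575/(1466/1911) = 22575*(1911/1466) = 43140825/1466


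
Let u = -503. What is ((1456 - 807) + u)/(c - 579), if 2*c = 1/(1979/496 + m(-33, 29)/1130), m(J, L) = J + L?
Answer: -163102878/646685677 ≈ -0.25221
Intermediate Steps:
c = 140120/1117143 (c = 1/(2*(1979/496 + (-33 + 29)/1130)) = 1/(2*(1979*(1/496) - 4*1/1130)) = 1/(2*(1979/496 - 2/565)) = 1/(2*(1117143/280240)) = (1/2)*(280240/1117143) = 140120/1117143 ≈ 0.12543)
((1456 - 807) + u)/(c - 579) = ((1456 - 807) - 503)/(140120/1117143 - 579) = (649 - 503)/(-646685677/1117143) = 146*(-1117143/646685677) = -163102878/646685677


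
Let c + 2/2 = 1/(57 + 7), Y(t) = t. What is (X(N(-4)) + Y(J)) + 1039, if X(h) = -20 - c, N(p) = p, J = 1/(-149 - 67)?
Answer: 1762525/1728 ≈ 1020.0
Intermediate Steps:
J = -1/216 (J = 1/(-216) = -1/216 ≈ -0.0046296)
c = -63/64 (c = -1 + 1/(57 + 7) = -1 + 1/64 = -63/64 ≈ -0.98438)
X(h) = -1217/64 (X(h) = -20 - 1*(-63/64) = -20 + 63/64 = -1217/64)
(X(N(-4)) + Y(J)) + 1039 = (-1217/64 - 1/216) + 1039 = -32867/1728 + 1039 = 1762525/1728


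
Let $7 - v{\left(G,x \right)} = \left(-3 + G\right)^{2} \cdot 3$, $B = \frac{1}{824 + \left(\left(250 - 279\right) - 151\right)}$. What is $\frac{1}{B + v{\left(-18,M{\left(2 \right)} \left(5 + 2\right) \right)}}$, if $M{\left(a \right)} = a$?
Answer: $- \frac{644}{847503} \approx -0.00075988$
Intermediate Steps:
$B = \frac{1}{644}$ ($B = \frac{1}{824 - 180} = \frac{1}{644} \approx 0.0015528$)
$v{\left(G,x \right)} = 7 - 3 \left(-3 + G\right)^{2}$ ($v{\left(G,x \right)} = 7 - \left(-3 + G\right)^{2} \cdot 3 = 7 - 3 \left(-3 + G\right)^{2}$)
$\frac{1}{B + v{\left(-18,M{\left(2 \right)} \left(5 + 2\right) \right)}} = \frac{1}{\frac{1}{644} + \left(7 - 3 \left(-3 - 18\right)^{2}\right)} = \frac{1}{\frac{1}{644} + \left(7 - 3 \left(-21\right)^{2}\right)} = \frac{1}{\frac{1}{644} + \left(7 - 1323\right)} = \frac{1}{\frac{1}{644} - 1316} = \frac{1}{- \frac{847503}{644}} = - \frac{644}{847503}$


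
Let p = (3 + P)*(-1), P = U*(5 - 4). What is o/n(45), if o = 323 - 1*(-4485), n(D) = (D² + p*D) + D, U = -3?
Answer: 2404/1035 ≈ 2.3227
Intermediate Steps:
P = -3 (P = -3*(5 - 4) = -3*1 = -3)
p = 0 (p = (3 - 3)*(-1) = 0*(-1) = 0)
n(D) = D + D² (n(D) = (D² + 0*D) + D = (D² + 0) + D = D² + D = D + D²)
o = 4808 (o = 323 + 4485 = 4808)
o/n(45) = 4808/((45*(1 + 45))) = 4808/((45*46)) = 4808/2070 = 4808*(1/2070) = 2404/1035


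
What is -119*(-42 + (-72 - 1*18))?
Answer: 15708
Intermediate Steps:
-119*(-42 + (-72 - 1*18)) = -119*(-42 + (-72 - 18)) = -119*(-42 - 90) = -119*(-132) = 15708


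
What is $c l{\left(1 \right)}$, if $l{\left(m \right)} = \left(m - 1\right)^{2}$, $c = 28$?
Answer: $0$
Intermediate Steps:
$l{\left(m \right)} = \left(-1 + m\right)^{2}$
$c l{\left(1 \right)} = 28 \left(-1 + 1\right)^{2} = 28 \cdot 0^{2} = 28 \cdot 0 = 0$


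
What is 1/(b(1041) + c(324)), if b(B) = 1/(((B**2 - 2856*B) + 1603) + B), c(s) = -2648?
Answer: -1886771/4996169609 ≈ -0.00037764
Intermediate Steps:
b(B) = 1/(1603 + B**2 - 2855*B) (b(B) = 1/((1603 + B**2 - 2856*B) + B) = 1/(1603 + B**2 - 2855*B))
1/(b(1041) + c(324)) = 1/(1/(1603 + 1041**2 - 2855*1041) - 2648) = 1/(1/(1603 + 1083681 - 2972055) - 2648) = 1/(1/(-1886771) - 2648) = 1/(-1/1886771 - 2648) = 1/(-4996169609/1886771) = -1886771/4996169609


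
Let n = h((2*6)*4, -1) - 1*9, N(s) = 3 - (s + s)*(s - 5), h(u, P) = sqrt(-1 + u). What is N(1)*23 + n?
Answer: 244 + sqrt(47) ≈ 250.86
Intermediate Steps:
N(s) = 3 - 2*s*(-5 + s)
n = -9 + sqrt(47) (n = sqrt(-1 + (2*6)*4) - 1*9 = sqrt(-1 + 12*4) - 9 = sqrt(-1 + 48) - 9 = sqrt(47) - 9 = -9 + sqrt(47) ≈ -2.1443)
N(1)*23 + n = (3 - 2*1**2 + 10*1)*23 + (-9 + sqrt(47)) = (3 - 2*1 + 10)*23 + (-9 + sqrt(47)) = (3 - 2 + 10)*23 + (-9 + sqrt(47)) = 11*23 + (-9 + sqrt(47)) = 253 + (-9 + sqrt(47)) = 244 + sqrt(47)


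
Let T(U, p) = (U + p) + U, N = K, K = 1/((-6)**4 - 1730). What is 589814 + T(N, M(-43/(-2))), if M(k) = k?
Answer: 255988605/434 ≈ 5.8984e+5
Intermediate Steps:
K = -1/434 (K = 1/(1296 - 1730) = 1/(-434) = -1/434 ≈ -0.0023041)
N = -1/434 ≈ -0.0023041
T(U, p) = p + 2*U
589814 + T(N, M(-43/(-2))) = 589814 + (-43/(-2) + 2*(-1/434)) = 589814 + (-43*(-1/2) - 1/217) = 589814 + (43/2 - 1/217) = 589814 + 9329/434 = 255988605/434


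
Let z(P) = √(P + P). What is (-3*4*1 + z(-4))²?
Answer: 136 - 48*I*√2 ≈ 136.0 - 67.882*I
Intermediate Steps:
z(P) = √2*√P (z(P) = √(2*P) = √2*√P)
(-3*4*1 + z(-4))² = (-3*4*1 + √2*√(-4))² = (-12*1 + √2*(2*I))² = (-12 + 2*I*√2)²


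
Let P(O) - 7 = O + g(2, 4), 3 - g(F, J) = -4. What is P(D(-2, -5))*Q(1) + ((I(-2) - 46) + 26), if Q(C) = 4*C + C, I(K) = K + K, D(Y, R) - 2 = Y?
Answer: 46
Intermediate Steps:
g(F, J) = 7 (g(F, J) = 3 - 1*(-4) = 3 + 4 = 7)
D(Y, R) = 2 + Y
I(K) = 2*K
Q(C) = 5*C
P(O) = 14 + O (P(O) = 7 + (O + 7) = 7 + (7 + O) = 14 + O)
P(D(-2, -5))*Q(1) + ((I(-2) - 46) + 26) = (14 + (2 - 2))*(5*1) + ((2*(-2) - 46) + 26) = (14 + 0)*5 + ((-4 - 46) + 26) = 14*5 + (-50 + 26) = 70 - 24 = 46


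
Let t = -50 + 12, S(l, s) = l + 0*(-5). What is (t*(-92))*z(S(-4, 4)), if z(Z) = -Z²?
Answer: -55936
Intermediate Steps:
S(l, s) = l (S(l, s) = l + 0 = l)
t = -38
(t*(-92))*z(S(-4, 4)) = (-38*(-92))*(-1*(-4)²) = 3496*(-1*16) = 3496*(-16) = -55936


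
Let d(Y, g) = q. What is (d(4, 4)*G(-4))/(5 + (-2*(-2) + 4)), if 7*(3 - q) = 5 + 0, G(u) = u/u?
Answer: 16/91 ≈ 0.17582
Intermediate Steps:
G(u) = 1
q = 16/7 (q = 3 - (5 + 0)/7 = 3 - 1/7*5 = 3 - 5/7 = 16/7 ≈ 2.2857)
d(Y, g) = 16/7
(d(4, 4)*G(-4))/(5 + (-2*(-2) + 4)) = ((16/7)*1)/(5 + (-2*(-2) + 4)) = 16/(7*(5 + (4 + 4))) = 16/(7*(5 + 8)) = (16/7)/13 = (16/7)*(1/13) = 16/91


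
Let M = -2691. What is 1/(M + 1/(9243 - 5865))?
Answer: -3378/9090197 ≈ -0.00037161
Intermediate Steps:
1/(M + 1/(9243 - 5865)) = 1/(-2691 + 1/(9243 - 5865)) = 1/(-2691 + 1/3378) = 1/(-9090197/3378) = -3378/9090197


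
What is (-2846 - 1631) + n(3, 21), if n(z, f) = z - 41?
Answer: -4515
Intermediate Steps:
n(z, f) = -41 + z
(-2846 - 1631) + n(3, 21) = (-2846 - 1631) + (-41 + 3) = -4477 - 38 = -4515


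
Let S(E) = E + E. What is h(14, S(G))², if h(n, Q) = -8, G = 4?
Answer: 64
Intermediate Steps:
S(E) = 2*E
h(14, S(G))² = (-8)² = 64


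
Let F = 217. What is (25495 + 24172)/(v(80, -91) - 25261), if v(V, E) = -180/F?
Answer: -10777739/5481817 ≈ -1.9661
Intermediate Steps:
v(V, E) = -180/217
(25495 + 24172)/(v(80, -91) - 25261) = (25495 + 24172)/(-180/217 - 25261) = 49667/(-5481817/217) = 49667*(-217/5481817) = -10777739/5481817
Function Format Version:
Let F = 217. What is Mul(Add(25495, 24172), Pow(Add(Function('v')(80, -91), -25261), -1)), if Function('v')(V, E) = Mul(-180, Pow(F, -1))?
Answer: Rational(-10777739, 5481817) ≈ -1.9661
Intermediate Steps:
Function('v')(V, E) = Rational(-180, 217) (Function('v')(V, E) = Mul(-180, Pow(217, -1)) = Mul(-180, Rational(1, 217)) = Rational(-180, 217))
Mul(Add(25495, 24172), Pow(Add(Function('v')(80, -91), -25261), -1)) = Mul(Add(25495, 24172), Pow(Add(Rational(-180, 217), -25261), -1)) = Mul(49667, Pow(Rational(-5481817, 217), -1)) = Mul(49667, Rational(-217, 5481817)) = Rational(-10777739, 5481817)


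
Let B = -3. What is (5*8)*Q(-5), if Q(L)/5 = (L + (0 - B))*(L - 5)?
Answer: 4000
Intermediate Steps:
Q(L) = 5*(-5 + L)*(3 + L) (Q(L) = 5*((L + (0 - 1*(-3)))*(L - 5)) = 5*((L + (0 + 3))*(-5 + L)) = 5*((L + 3)*(-5 + L)) = 5*((3 + L)*(-5 + L)) = 5*((-5 + L)*(3 + L)) = 5*(-5 + L)*(3 + L))
(5*8)*Q(-5) = (5*8)*(-75 - 10*(-5) + 5*(-5)²) = 40*(-75 + 50 + 5*25) = 40*(-75 + 50 + 125) = 40*100 = 4000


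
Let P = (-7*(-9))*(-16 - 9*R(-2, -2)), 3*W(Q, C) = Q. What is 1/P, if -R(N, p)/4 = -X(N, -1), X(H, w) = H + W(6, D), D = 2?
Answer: -1/1008 ≈ -0.00099206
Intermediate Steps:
W(Q, C) = Q/3
X(H, w) = 2 + H (X(H, w) = H + (⅓)*6 = H + 2 = 2 + H)
R(N, p) = 8 + 4*N (R(N, p) = -(-4)*(2 + N) = -4*(-2 - N) = 8 + 4*N)
P = -1008 (P = (-7*(-9))*(-16 - 9*(8 + 4*(-2))) = 63*(-16 - 9*(8 - 8)) = 63*(-16 - 9*0) = 63*(-16 + 0) = 63*(-16) = -1008)
1/P = 1/(-1008) = -1/1008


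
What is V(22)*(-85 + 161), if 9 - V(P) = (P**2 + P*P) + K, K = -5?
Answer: -72504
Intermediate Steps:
V(P) = 14 - 2*P**2 (V(P) = 9 - ((P**2 + P*P) - 5) = 9 - ((P**2 + P**2) - 5) = 9 - (2*P**2 - 5) = 9 - (-5 + 2*P**2) = 9 + (5 - 2*P**2) = 14 - 2*P**2)
V(22)*(-85 + 161) = (14 - 2*22**2)*(-85 + 161) = (14 - 2*484)*76 = (14 - 968)*76 = -954*76 = -72504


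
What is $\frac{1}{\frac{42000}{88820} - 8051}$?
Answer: $- \frac{4441}{35752391} \approx -0.00012422$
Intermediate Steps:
$\frac{1}{\frac{42000}{88820} - 8051} = \frac{1}{42000 \cdot \frac{1}{88820} - 8051} = \frac{1}{\frac{2100}{4441} - 8051} = \frac{1}{- \frac{35752391}{4441}} = - \frac{4441}{35752391}$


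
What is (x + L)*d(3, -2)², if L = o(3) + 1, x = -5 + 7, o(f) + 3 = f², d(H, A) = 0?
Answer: 0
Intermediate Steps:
o(f) = -3 + f²
x = 2
L = 7 (L = (-3 + 3²) + 1 = (-3 + 9) + 1 = 6 + 1 = 7)
(x + L)*d(3, -2)² = (2 + 7)*0² = 9*0 = 0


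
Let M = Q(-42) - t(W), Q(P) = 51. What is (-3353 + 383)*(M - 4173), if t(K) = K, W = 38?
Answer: 12355200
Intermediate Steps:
M = 13 (M = 51 - 1*38 = 51 - 38 = 13)
(-3353 + 383)*(M - 4173) = (-3353 + 383)*(13 - 4173) = -2970*(-4160) = 12355200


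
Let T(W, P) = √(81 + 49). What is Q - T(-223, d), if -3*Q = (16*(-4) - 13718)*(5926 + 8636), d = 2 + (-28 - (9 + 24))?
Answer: 66897828 - √130 ≈ 6.6898e+7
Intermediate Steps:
d = -59 (d = 2 + (-28 - 1*33) = 2 + (-28 - 33) = 2 - 61 = -59)
T(W, P) = √130
Q = 66897828 (Q = -(16*(-4) - 13718)*(5926 + 8636)/3 = -(-64 - 13718)*14562/3 = -(-4594)*14562 = -⅓*(-200693484) = 66897828)
Q - T(-223, d) = 66897828 - √130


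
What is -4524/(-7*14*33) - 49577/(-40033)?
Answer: 1161365/440363 ≈ 2.6373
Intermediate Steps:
-4524/(-7*14*33) - 49577/(-40033) = -4524/((-98*33)) - 49577*(-1/40033) = -4524/(-3234) + 49577/40033 = -4524*(-1/3234) + 49577/40033 = 754/539 + 49577/40033 = 1161365/440363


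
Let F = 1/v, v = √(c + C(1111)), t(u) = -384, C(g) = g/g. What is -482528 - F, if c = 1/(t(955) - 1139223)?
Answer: -482528 - 3*√144300330538/1139606 ≈ -4.8253e+5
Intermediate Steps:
C(g) = 1
c = -1/1139607 (c = 1/(-384 - 1139223) = 1/(-1139607) = -1/1139607 ≈ -8.7750e-7)
v = √144300330538/379869 (v = √(-1/1139607 + 1) = √(1139606/1139607) = √144300330538/379869 ≈ 1.0000)
F = 3*√144300330538/1139606 (F = 1/(√144300330538/379869) = 3*√144300330538/1139606 ≈ 1.0000)
-482528 - F = -482528 - 3*√144300330538/1139606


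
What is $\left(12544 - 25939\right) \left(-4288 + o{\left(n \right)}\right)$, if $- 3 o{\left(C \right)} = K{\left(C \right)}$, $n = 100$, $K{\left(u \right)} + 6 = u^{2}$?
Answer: $102060970$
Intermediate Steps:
$K{\left(u \right)} = -6 + u^{2}$
$o{\left(C \right)} = 2 - \frac{C^{2}}{3}$ ($o{\left(C \right)} = - \frac{-6 + C^{2}}{3} = 2 - \frac{C^{2}}{3}$)
$\left(12544 - 25939\right) \left(-4288 + o{\left(n \right)}\right) = \left(12544 - 25939\right) \left(-4288 + \left(2 - \frac{100^{2}}{3}\right)\right) = - 13395 \left(-4288 + \left(2 - \frac{10000}{3}\right)\right) = - 13395 \left(-4288 - \frac{9994}{3}\right) = \left(-13395\right) \left(- \frac{22858}{3}\right) = 102060970$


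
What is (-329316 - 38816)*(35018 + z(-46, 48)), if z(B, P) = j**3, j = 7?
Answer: -13017515652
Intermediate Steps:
z(B, P) = 343 (z(B, P) = 7**3 = 343)
(-329316 - 38816)*(35018 + z(-46, 48)) = (-329316 - 38816)*(35018 + 343) = -368132*35361 = -13017515652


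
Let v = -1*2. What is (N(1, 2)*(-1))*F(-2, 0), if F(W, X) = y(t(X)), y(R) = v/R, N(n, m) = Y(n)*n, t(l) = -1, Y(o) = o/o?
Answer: -2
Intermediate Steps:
Y(o) = 1
v = -2
N(n, m) = n (N(n, m) = 1*n = n)
y(R) = -2/R
F(W, X) = 2 (F(W, X) = -2/(-1) = -2*(-1) = 2)
(N(1, 2)*(-1))*F(-2, 0) = (1*(-1))*2 = -1*2 = -2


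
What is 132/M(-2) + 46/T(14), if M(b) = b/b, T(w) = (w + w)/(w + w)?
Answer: 178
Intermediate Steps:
T(w) = 1 (T(w) = (2*w)/((2*w)) = (2*w)*(1/(2*w)) = 1)
M(b) = 1
132/M(-2) + 46/T(14) = 132/1 + 46/1 = 132*1 + 46*1 = 132 + 46 = 178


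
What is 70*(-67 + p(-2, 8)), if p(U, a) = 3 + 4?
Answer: -4200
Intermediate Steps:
p(U, a) = 7
70*(-67 + p(-2, 8)) = 70*(-67 + 7) = 70*(-60) = -4200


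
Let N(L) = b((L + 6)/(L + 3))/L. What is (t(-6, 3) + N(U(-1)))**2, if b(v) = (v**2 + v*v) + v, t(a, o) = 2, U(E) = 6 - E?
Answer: 218089/30625 ≈ 7.1213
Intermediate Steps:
b(v) = v + 2*v**2 (b(v) = (v**2 + v**2) + v = 2*v**2 + v = v + 2*v**2)
N(L) = (1 + 2*(6 + L)/(3 + L))*(6 + L)/(L*(3 + L)) (N(L) = (((L + 6)/(L + 3))*(1 + 2*((L + 6)/(L + 3))))/L = (((6 + L)/(3 + L))*(1 + 2*((6 + L)/(3 + L))))/L = (((6 + L)/(3 + L))*(1 + 2*(6 + L)/(3 + L)))/L = ((1 + 2*(6 + L)/(3 + L))*(6 + L)/(3 + L))/L = (1 + 2*(6 + L)/(3 + L))*(6 + L)/(L*(3 + L)))
(t(-6, 3) + N(U(-1)))**2 = (2 + 3*(5 + (6 - 1*(-1)))*(6 + (6 - 1*(-1)))/((6 - 1*(-1))*(3 + (6 - 1*(-1)))**2))**2 = (2 + 3*(5 + (6 + 1))*(6 + (6 + 1))/((6 + 1)*(3 + (6 + 1))**2))**2 = (2 + 3*(5 + 7)*(6 + 7)/(7*(3 + 7)**2))**2 = (2 + 3*(1/7)*12*13/10**2)**2 = (2 + 3*(1/7)*(1/100)*12*13)**2 = (2 + 117/175)**2 = (467/175)**2 = 218089/30625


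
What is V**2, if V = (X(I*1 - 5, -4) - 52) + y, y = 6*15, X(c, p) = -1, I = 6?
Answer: 1369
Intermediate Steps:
y = 90
V = 37 (V = (-1 - 52) + 90 = -53 + 90 = 37)
V**2 = 37**2 = 1369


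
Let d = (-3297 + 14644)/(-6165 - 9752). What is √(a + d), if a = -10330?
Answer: I*√2617295293569/15917 ≈ 101.64*I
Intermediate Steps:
d = -11347/15917 (d = 11347/(-15917) = 11347*(-1/15917) = -11347/15917 ≈ -0.71289)
√(a + d) = √(-10330 - 11347/15917) = √(-164433957/15917) = I*√2617295293569/15917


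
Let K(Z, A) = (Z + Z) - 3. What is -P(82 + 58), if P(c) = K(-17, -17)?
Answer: 37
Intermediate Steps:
K(Z, A) = -3 + 2*Z (K(Z, A) = 2*Z - 3 = -3 + 2*Z)
P(c) = -37 (P(c) = -3 + 2*(-17) = -3 - 34 = -37)
-P(82 + 58) = -1*(-37) = 37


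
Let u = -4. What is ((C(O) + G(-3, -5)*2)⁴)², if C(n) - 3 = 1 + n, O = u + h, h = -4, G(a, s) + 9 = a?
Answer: 377801998336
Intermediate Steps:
G(a, s) = -9 + a
O = -8 (O = -4 - 4 = -8)
C(n) = 4 + n (C(n) = 3 + (1 + n) = 4 + n)
((C(O) + G(-3, -5)*2)⁴)² = (((4 - 8) + (-9 - 3)*2)⁴)² = ((-4 - 12*2)⁴)² = ((-4 - 24)⁴)² = ((-28)⁴)² = 614656² = 377801998336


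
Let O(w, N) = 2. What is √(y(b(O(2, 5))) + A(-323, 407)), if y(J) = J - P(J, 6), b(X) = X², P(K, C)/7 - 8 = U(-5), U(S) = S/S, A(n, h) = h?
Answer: 2*√87 ≈ 18.655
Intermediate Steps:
U(S) = 1
P(K, C) = 63 (P(K, C) = 56 + 7*1 = 56 + 7 = 63)
y(J) = -63 + J (y(J) = J - 1*63 = J - 63 = -63 + J)
√(y(b(O(2, 5))) + A(-323, 407)) = √((-63 + 2²) + 407) = √((-63 + 4) + 407) = √(-59 + 407) = √348 = 2*√87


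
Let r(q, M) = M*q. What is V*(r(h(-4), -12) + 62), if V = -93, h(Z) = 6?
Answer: 930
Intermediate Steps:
V*(r(h(-4), -12) + 62) = -93*(-12*6 + 62) = -93*(-72 + 62) = -93*(-10) = 930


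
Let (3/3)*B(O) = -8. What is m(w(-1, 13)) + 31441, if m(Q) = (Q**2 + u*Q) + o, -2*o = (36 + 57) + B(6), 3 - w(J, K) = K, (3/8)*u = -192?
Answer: 73237/2 ≈ 36619.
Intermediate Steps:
u = -512 (u = (8/3)*(-192) = -512)
B(O) = -8
w(J, K) = 3 - K
o = -85/2 (o = -((36 + 57) - 8)/2 = -(93 - 8)/2 = -1/2*85 = -85/2 ≈ -42.500)
m(Q) = -85/2 + Q**2 - 512*Q (m(Q) = (Q**2 - 512*Q) - 85/2 = -85/2 + Q**2 - 512*Q)
m(w(-1, 13)) + 31441 = (-85/2 + (3 - 1*13)**2 - 512*(3 - 1*13)) + 31441 = (-85/2 + (3 - 13)**2 - 512*(3 - 13)) + 31441 = (-85/2 + (-10)**2 - 512*(-10)) + 31441 = (-85/2 + 100 + 5120) + 31441 = 10355/2 + 31441 = 73237/2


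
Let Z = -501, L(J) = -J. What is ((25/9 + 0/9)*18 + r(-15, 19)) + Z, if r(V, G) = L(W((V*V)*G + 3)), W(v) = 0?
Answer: -451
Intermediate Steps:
r(V, G) = 0 (r(V, G) = -1*0 = 0)
((25/9 + 0/9)*18 + r(-15, 19)) + Z = ((25/9 + 0/9)*18 + 0) - 501 = ((25*(1/9) + 0*(1/9))*18 + 0) - 501 = ((25/9 + 0)*18 + 0) - 501 = ((25/9)*18 + 0) - 501 = (50 + 0) - 501 = 50 - 501 = -451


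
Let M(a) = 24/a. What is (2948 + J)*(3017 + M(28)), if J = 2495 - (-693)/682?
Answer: 7130300125/434 ≈ 1.6429e+7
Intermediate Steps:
J = 154753/62 (J = 2495 - (-693)/682 = 2495 - 1*(-63/62) = 2495 + 63/62 = 154753/62 ≈ 2496.0)
(2948 + J)*(3017 + M(28)) = (2948 + 154753/62)*(3017 + 24/28) = 337529*(3017 + 24*(1/28))/62 = 337529*(3017 + 6/7)/62 = (337529/62)*(21125/7) = 7130300125/434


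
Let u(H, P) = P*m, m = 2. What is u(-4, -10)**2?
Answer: 400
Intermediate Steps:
u(H, P) = 2*P (u(H, P) = P*2 = 2*P)
u(-4, -10)**2 = (2*(-10))**2 = (-20)**2 = 400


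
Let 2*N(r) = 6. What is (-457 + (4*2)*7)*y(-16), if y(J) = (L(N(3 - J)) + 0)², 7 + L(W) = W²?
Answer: -1604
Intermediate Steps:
N(r) = 3 (N(r) = (½)*6 = 3)
L(W) = -7 + W²
y(J) = 4 (y(J) = ((-7 + 3²) + 0)² = ((-7 + 9) + 0)² = (2 + 0)² = 2² = 4)
(-457 + (4*2)*7)*y(-16) = (-457 + (4*2)*7)*4 = (-457 + 8*7)*4 = (-457 + 56)*4 = -401*4 = -1604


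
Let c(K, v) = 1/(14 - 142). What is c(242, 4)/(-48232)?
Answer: 1/6173696 ≈ 1.6198e-7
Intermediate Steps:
c(K, v) = -1/128 (c(K, v) = 1/(-128) = -1/128)
c(242, 4)/(-48232) = -1/128/(-48232) = -1/128*(-1/48232) = 1/6173696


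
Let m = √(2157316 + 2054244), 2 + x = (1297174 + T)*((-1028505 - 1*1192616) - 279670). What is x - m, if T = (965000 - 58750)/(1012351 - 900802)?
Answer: -120620959713641638/37183 - 2*√1052890 ≈ -3.2440e+12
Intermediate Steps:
T = 906250/111549 ≈ 8.1242
x = -120620959713641638/37183 (x = -2 + (1297174 + 906250/111549)*((-1028505 - 1*1192616) - 279670) = -2 + 144699368776*((-1028505 - 1192616) - 279670)/111549 = -2 + 144699368776*(-2221121 - 279670)/111549 = -2 + (144699368776/111549)*(-2500791) = -2 - 120620959713567272/37183 = -120620959713641638/37183 ≈ -3.2440e+12)
m = 2*√1052890 (m = √4211560 = 2*√1052890 ≈ 2052.2)
x - m = -120620959713641638/37183 - 2*√1052890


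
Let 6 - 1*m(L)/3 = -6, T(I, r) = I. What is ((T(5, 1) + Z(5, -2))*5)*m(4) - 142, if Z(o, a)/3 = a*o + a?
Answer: -5722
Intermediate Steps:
Z(o, a) = 3*a + 3*a*o (Z(o, a) = 3*(a*o + a) = 3*(a + a*o) = 3*a + 3*a*o)
m(L) = 36 (m(L) = 18 - 3*(-6) = 18 + 18 = 36)
((T(5, 1) + Z(5, -2))*5)*m(4) - 142 = ((5 + 3*(-2)*(1 + 5))*5)*36 - 142 = ((5 + 3*(-2)*6)*5)*36 - 142 = ((5 - 36)*5)*36 - 142 = -31*5*36 - 142 = -155*36 - 142 = -5580 - 142 = -5722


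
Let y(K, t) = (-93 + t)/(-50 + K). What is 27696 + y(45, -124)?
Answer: 138697/5 ≈ 27739.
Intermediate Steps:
y(K, t) = (-93 + t)/(-50 + K)
27696 + y(45, -124) = 27696 + (-93 - 124)/(-50 + 45) = 27696 - 217/(-5) = 27696 - ⅕*(-217) = 27696 + 217/5 = 138697/5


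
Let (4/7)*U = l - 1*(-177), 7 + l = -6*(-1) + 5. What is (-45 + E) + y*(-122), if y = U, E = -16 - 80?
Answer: -77569/2 ≈ -38785.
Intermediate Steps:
l = 4 (l = -7 + (-6*(-1) + 5) = -7 + (6 + 5) = -7 + 11 = 4)
E = -96
U = 1267/4 (U = 7*(4 - 1*(-177))/4 = 7*(4 + 177)/4 = (7/4)*181 = 1267/4 ≈ 316.75)
y = 1267/4 ≈ 316.75
(-45 + E) + y*(-122) = (-45 - 96) + (1267/4)*(-122) = -141 - 77287/2 = -77569/2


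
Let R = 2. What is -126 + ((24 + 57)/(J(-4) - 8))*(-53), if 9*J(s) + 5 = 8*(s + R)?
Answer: 8973/31 ≈ 289.45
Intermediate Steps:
J(s) = 11/9 + 8*s/9 (J(s) = -5/9 + (8*(s + 2))/9 = -5/9 + (8*(2 + s))/9 = -5/9 + (16 + 8*s)/9 = -5/9 + (16/9 + 8*s/9) = 11/9 + 8*s/9)
-126 + ((24 + 57)/(J(-4) - 8))*(-53) = -126 + ((24 + 57)/((11/9 + (8/9)*(-4)) - 8))*(-53) = -126 + (81/((11/9 - 32/9) - 8))*(-53) = -126 + (81/(-7/3 - 8))*(-53) = -126 + (81/(-31/3))*(-53) = -126 + (81*(-3/31))*(-53) = -126 - 243/31*(-53) = -126 + 12879/31 = 8973/31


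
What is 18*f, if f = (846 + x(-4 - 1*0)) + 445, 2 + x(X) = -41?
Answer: 22464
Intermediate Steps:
x(X) = -43 (x(X) = -2 - 41 = -43)
f = 1248 (f = (846 - 43) + 445 = 803 + 445 = 1248)
18*f = 18*1248 = 22464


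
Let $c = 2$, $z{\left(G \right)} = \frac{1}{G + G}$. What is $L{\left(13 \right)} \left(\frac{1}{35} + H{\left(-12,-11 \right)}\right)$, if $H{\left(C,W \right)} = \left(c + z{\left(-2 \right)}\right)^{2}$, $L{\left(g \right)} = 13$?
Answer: $\frac{22503}{560} \approx 40.184$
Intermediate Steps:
$z{\left(G \right)} = \frac{1}{2 G}$
$H{\left(C,W \right)} = \frac{49}{16}$ ($H{\left(C,W \right)} = \left(2 + \frac{1}{2 \left(-2\right)}\right)^{2} = \left(2 + \frac{1}{2} \left(- \frac{1}{2}\right)\right)^{2} = \left(2 - \frac{1}{4}\right)^{2} = \left(\frac{7}{4}\right)^{2} = \frac{49}{16}$)
$L{\left(13 \right)} \left(\frac{1}{35} + H{\left(-12,-11 \right)}\right) = 13 \left(\frac{1}{35} + \frac{49}{16}\right) = 13 \cdot \frac{1731}{560} = \frac{22503}{560}$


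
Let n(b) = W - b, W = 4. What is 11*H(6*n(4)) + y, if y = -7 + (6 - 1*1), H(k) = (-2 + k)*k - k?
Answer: -2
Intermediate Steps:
n(b) = 4 - b
H(k) = -k + k*(-2 + k) (H(k) = k*(-2 + k) - k = -k + k*(-2 + k))
y = -2 (y = -7 + (6 - 1) = -7 + 5 = -2)
11*H(6*n(4)) + y = 11*((6*(4 - 1*4))*(-3 + 6*(4 - 1*4))) - 2 = 11*((6*(4 - 4))*(-3 + 6*(4 - 4))) - 2 = 11*((6*0)*(-3 + 6*0)) - 2 = 11*(0*(-3 + 0)) - 2 = 11*(0*(-3)) - 2 = 11*0 - 2 = 0 - 2 = -2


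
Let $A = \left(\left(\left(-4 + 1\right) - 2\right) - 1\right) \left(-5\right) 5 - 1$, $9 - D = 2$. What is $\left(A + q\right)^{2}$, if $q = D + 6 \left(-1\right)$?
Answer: $22500$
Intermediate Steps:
$D = 7$ ($D = 9 - 2 = 7$)
$q = 1$ ($q = 7 + 6 \left(-1\right) = 7 - 6 = 1$)
$A = 149$ ($A = \left(\left(-3 - 2\right) - 1\right) \left(-5\right) 5 - 1 = \left(-5 - 1\right) \left(-5\right) 5 - 1 = \left(-6\right) \left(-5\right) 5 - 1 = 30 \cdot 5 - 1 = 150 - 1 = 149$)
$\left(A + q\right)^{2} = \left(149 + 1\right)^{2} = 150^{2} = 22500$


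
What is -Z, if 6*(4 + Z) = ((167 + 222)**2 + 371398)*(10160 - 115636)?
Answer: 27567154634/3 ≈ 9.1890e+9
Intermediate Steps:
Z = -27567154634/3 (Z = -4 + (((167 + 222)**2 + 371398)*(10160 - 115636))/6 = -4 + ((389**2 + 371398)*(-105476))/6 = -4 + ((151321 + 371398)*(-105476))/6 = -4 + (522719*(-105476))/6 = -4 + (1/6)*(-55134309244) = -4 - 27567154622/3 = -27567154634/3 ≈ -9.1890e+9)
-Z = -1*(-27567154634/3) = 27567154634/3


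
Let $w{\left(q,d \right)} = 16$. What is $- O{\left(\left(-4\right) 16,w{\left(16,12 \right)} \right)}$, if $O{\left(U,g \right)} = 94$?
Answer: $-94$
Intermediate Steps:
$- O{\left(\left(-4\right) 16,w{\left(16,12 \right)} \right)} = \left(-1\right) 94 = -94$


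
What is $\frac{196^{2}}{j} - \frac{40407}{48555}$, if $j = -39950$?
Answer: $- \frac{115984951}{64659075} \approx -1.7938$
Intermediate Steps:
$\frac{196^{2}}{j} - \frac{40407}{48555} = \frac{196^{2}}{-39950} - \frac{40407}{48555} = 38416 \left(- \frac{1}{39950}\right) - \frac{13469}{16185} = - \frac{19208}{19975} - \frac{13469}{16185} = - \frac{115984951}{64659075}$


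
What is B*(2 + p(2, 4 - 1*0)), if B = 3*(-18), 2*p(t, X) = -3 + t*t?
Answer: -135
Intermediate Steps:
p(t, X) = -3/2 + t**2/2 (p(t, X) = (-3 + t*t)/2 = (-3 + t**2)/2 = -3/2 + t**2/2)
B = -54
B*(2 + p(2, 4 - 1*0)) = -54*(2 + (-3/2 + (1/2)*2**2)) = -54*(2 + (-3/2 + (1/2)*4)) = -54*(2 + (-3/2 + 2)) = -54*(2 + 1/2) = -54*5/2 = -135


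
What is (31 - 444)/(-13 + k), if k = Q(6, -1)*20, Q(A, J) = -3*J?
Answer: -413/47 ≈ -8.7872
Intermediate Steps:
Q(A, J) = -3*J
k = 60 (k = -3*(-1)*20 = 3*20 = 60)
(31 - 444)/(-13 + k) = (31 - 444)/(-13 + 60) = -413/47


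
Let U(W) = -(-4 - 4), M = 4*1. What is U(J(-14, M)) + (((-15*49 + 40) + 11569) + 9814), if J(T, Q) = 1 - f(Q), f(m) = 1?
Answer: 20696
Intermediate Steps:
M = 4
J(T, Q) = 0 (J(T, Q) = 1 - 1*1 = 1 - 1 = 0)
U(W) = 8 (U(W) = -1*(-8) = 8)
U(J(-14, M)) + (((-15*49 + 40) + 11569) + 9814) = 8 + (((-15*49 + 40) + 11569) + 9814) = 8 + (((-735 + 40) + 11569) + 9814) = 8 + ((-695 + 11569) + 9814) = 8 + (10874 + 9814) = 8 + 20688 = 20696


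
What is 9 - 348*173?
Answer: -60195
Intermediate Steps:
9 - 348*173 = 9 - 60204 = -60195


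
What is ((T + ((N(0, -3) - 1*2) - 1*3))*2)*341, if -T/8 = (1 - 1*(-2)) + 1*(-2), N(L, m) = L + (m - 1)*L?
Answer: -8866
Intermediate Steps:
N(L, m) = L + L*(-1 + m) (N(L, m) = L + (-1 + m)*L = L + L*(-1 + m))
T = -8 (T = -8*((1 - 1*(-2)) + 1*(-2)) = -8*((1 + 2) - 2) = -8*(3 - 2) = -8*1 = -8)
((T + ((N(0, -3) - 1*2) - 1*3))*2)*341 = ((-8 + ((0*(-3) - 1*2) - 1*3))*2)*341 = ((-8 + ((0 - 2) - 3))*2)*341 = ((-8 + (-2 - 3))*2)*341 = ((-8 - 5)*2)*341 = -13*2*341 = -26*341 = -8866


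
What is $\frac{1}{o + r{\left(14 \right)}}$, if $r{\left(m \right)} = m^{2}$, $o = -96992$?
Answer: $- \frac{1}{96796} \approx -1.0331 \cdot 10^{-5}$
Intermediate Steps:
$\frac{1}{o + r{\left(14 \right)}} = \frac{1}{-96992 + 14^{2}} = \frac{1}{-96992 + 196} = \frac{1}{-96796} = - \frac{1}{96796}$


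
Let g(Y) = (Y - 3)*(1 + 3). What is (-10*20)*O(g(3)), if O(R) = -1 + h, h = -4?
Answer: 1000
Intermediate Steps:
g(Y) = -12 + 4*Y (g(Y) = (-3 + Y)*4 = -12 + 4*Y)
O(R) = -5 (O(R) = -1 - 4 = -5)
(-10*20)*O(g(3)) = -10*20*(-5) = -200*(-5) = 1000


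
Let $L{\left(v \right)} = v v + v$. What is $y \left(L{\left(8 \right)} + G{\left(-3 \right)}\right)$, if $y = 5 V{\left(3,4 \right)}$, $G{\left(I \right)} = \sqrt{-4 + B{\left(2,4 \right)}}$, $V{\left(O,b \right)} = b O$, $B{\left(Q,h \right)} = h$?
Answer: $4320$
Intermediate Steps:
$V{\left(O,b \right)} = O b$
$L{\left(v \right)} = v + v^{2}$ ($L{\left(v \right)} = v^{2} + v = v + v^{2}$)
$G{\left(I \right)} = 0$ ($G{\left(I \right)} = \sqrt{-4 + 4} = \sqrt{0} = 0$)
$y = 60$ ($y = 5 \cdot 3 \cdot 4 = 5 \cdot 12 = 60$)
$y \left(L{\left(8 \right)} + G{\left(-3 \right)}\right) = 60 \left(8 \left(1 + 8\right) + 0\right) = 60 \left(8 \cdot 9 + 0\right) = 60 \left(72 + 0\right) = 60 \cdot 72 = 4320$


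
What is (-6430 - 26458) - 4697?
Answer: -37585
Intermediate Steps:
(-6430 - 26458) - 4697 = -32888 - 4697 = -37585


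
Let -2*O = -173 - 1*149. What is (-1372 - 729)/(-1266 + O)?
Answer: 2101/1105 ≈ 1.9014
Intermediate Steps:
O = 161 (O = -(-173 - 1*149)/2 = -(-173 - 149)/2 = -½*(-322) = 161)
(-1372 - 729)/(-1266 + O) = (-1372 - 729)/(-1266 + 161) = -2101/(-1105) = -2101*(-1/1105) = 2101/1105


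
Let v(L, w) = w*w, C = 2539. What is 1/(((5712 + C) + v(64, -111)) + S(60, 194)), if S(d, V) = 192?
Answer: 1/20764 ≈ 4.8160e-5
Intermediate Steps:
v(L, w) = w**2
1/(((5712 + C) + v(64, -111)) + S(60, 194)) = 1/(((5712 + 2539) + (-111)**2) + 192) = 1/((8251 + 12321) + 192) = 1/(20572 + 192) = 1/20764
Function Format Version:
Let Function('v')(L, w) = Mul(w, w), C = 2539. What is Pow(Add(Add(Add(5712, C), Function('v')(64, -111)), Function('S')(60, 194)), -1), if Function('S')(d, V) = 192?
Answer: Rational(1, 20764) ≈ 4.8160e-5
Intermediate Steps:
Function('v')(L, w) = Pow(w, 2)
Pow(Add(Add(Add(5712, C), Function('v')(64, -111)), Function('S')(60, 194)), -1) = Pow(Add(Add(Add(5712, 2539), Pow(-111, 2)), 192), -1) = Pow(Add(Add(8251, 12321), 192), -1) = Pow(Add(20572, 192), -1) = Pow(20764, -1) = Rational(1, 20764)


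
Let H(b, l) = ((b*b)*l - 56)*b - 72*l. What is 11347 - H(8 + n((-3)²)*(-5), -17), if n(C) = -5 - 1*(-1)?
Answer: 384875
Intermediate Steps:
n(C) = -4 (n(C) = -5 + 1 = -4)
H(b, l) = -72*l + b*(-56 + l*b²) (H(b, l) = (b²*l - 56)*b - 72*l = (l*b² - 56)*b - 72*l = (-56 + l*b²)*b - 72*l = b*(-56 + l*b²) - 72*l = -72*l + b*(-56 + l*b²))
11347 - H(8 + n((-3)²)*(-5), -17) = 11347 - (-72*(-17) - 56*(8 - 4*(-5)) - 17*(8 - 4*(-5))³) = 11347 - (1224 - 56*(8 + 20) - 17*(8 + 20)³) = 11347 - (1224 - 56*28 - 17*28³) = 11347 - (1224 - 1568 - 17*21952) = 11347 - (1224 - 1568 - 373184) = 11347 - 1*(-373528) = 11347 + 373528 = 384875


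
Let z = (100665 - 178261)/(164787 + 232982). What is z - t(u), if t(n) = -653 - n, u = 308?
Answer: 382178413/397769 ≈ 960.80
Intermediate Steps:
z = -77596/397769 ≈ -0.19508
z - t(u) = -77596/397769 - (-653 - 1*308) = -77596/397769 - (-653 - 308) = -77596/397769 - 1*(-961) = -77596/397769 + 961 = 382178413/397769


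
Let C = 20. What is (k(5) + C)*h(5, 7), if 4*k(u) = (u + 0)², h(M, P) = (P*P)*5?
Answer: 25725/4 ≈ 6431.3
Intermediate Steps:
h(M, P) = 5*P² (h(M, P) = P²*5 = 5*P²)
k(u) = u²/4 (k(u) = (u + 0)²/4 = u²/4)
(k(5) + C)*h(5, 7) = ((¼)*5² + 20)*(5*7²) = ((¼)*25 + 20)*(5*49) = (25/4 + 20)*245 = (105/4)*245 = 25725/4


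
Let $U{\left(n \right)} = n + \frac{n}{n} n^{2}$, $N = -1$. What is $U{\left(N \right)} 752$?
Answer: $0$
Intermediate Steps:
$U{\left(n \right)} = n + n^{2}$ ($U{\left(n \right)} = n + 1 n^{2} = n + n^{2}$)
$U{\left(N \right)} 752 = - (1 - 1) 752 = \left(-1\right) 0 \cdot 752 = 0 \cdot 752 = 0$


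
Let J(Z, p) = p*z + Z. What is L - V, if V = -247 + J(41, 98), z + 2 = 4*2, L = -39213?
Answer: -39595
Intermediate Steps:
z = 6 (z = -2 + 4*2 = -2 + 8 = 6)
J(Z, p) = Z + 6*p (J(Z, p) = p*6 + Z = 6*p + Z = Z + 6*p)
V = 382 (V = -247 + (41 + 6*98) = -247 + (41 + 588) = -247 + 629 = 382)
L - V = -39213 - 1*382 = -39213 - 382 = -39595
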